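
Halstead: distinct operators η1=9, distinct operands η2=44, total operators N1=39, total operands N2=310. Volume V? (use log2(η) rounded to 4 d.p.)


Formula: V = N * log2(η), where N = N1 + N2 and η = η1 + η2
η = 9 + 44 = 53
N = 39 + 310 = 349
log2(53) ≈ 5.7279
V = 349 * 5.7279 = 1999.04

1999.04


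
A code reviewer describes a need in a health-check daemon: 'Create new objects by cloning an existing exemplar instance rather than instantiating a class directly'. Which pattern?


This matches the Prototype pattern

Prototype


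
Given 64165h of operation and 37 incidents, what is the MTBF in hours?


Formula: MTBF = Total operating time / Number of failures
MTBF = 64165 / 37
MTBF = 1734.19 hours

1734.19 hours


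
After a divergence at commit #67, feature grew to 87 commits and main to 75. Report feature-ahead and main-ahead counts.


Common ancestor: commit #67
feature commits after divergence: 87 - 67 = 20
main commits after divergence: 75 - 67 = 8
feature is 20 commits ahead of main
main is 8 commits ahead of feature

feature ahead: 20, main ahead: 8


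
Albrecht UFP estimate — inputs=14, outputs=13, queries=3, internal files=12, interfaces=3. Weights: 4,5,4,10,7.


UFP = EI*4 + EO*5 + EQ*4 + ILF*10 + EIF*7
UFP = 14*4 + 13*5 + 3*4 + 12*10 + 3*7
UFP = 56 + 65 + 12 + 120 + 21
UFP = 274

274


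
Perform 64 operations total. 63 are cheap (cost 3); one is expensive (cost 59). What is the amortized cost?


Formula: Amortized cost = Total cost / Operations
Total cost = (63 * 3) + (1 * 59)
Total cost = 189 + 59 = 248
Amortized = 248 / 64 = 3.875

3.875


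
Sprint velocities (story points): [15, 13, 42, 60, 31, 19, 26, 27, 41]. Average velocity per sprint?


Formula: Avg velocity = Total points / Number of sprints
Points: [15, 13, 42, 60, 31, 19, 26, 27, 41]
Sum = 15 + 13 + 42 + 60 + 31 + 19 + 26 + 27 + 41 = 274
Avg velocity = 274 / 9 = 30.44 points/sprint

30.44 points/sprint


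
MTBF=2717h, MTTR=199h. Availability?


Availability = MTBF / (MTBF + MTTR)
Availability = 2717 / (2717 + 199)
Availability = 2717 / 2916
Availability = 93.1756%

93.1756%


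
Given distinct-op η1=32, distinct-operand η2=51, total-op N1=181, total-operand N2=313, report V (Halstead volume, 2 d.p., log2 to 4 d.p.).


Formula: V = N * log2(η), where N = N1 + N2 and η = η1 + η2
η = 32 + 51 = 83
N = 181 + 313 = 494
log2(83) ≈ 6.3750
V = 494 * 6.3750 = 3149.25

3149.25


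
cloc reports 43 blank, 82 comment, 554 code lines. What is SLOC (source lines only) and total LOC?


Total LOC = blank + comment + code
Total LOC = 43 + 82 + 554 = 679
SLOC (source only) = code = 554

Total LOC: 679, SLOC: 554


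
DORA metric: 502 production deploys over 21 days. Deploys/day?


Formula: deployments per day = releases / days
= 502 / 21
= 23.905 deploys/day
(equivalently, 167.33 deploys/week)

23.905 deploys/day


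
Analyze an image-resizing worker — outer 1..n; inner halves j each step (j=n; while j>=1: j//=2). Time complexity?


Reasoning: n times log n
Complexity: O(n log n)

O(n log n)


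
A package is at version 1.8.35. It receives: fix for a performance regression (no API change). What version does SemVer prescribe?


Current: 1.8.35
Change category: 'fix for a performance regression (no API change)' → patch bump
SemVer rule: patch bump → increment PATCH (MAJOR and MINOR unchanged)
New: 1.8.36

1.8.36


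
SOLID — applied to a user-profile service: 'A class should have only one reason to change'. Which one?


This describes the Single Responsibility Principle (SRP)

Single Responsibility Principle (SRP)


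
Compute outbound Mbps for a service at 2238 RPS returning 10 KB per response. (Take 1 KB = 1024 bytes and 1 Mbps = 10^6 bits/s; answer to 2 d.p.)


Formula: Mbps = payload_bytes * RPS * 8 / 1e6
Payload per request = 10 KB = 10 * 1024 = 10240 bytes
Total bytes/sec = 10240 * 2238 = 22917120
Total bits/sec = 22917120 * 8 = 183336960
Mbps = 183336960 / 1e6 = 183.34

183.34 Mbps


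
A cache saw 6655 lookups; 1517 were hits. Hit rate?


Formula: hit rate = hits / (hits + misses) * 100
hit rate = 1517 / (1517 + 5138) * 100
hit rate = 1517 / 6655 * 100
hit rate = 22.79%

22.79%


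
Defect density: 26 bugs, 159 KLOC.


Defect density = defects / KLOC
Defect density = 26 / 159
Defect density = 0.164 defects/KLOC

0.164 defects/KLOC


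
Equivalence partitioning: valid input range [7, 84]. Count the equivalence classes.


Valid range: [7, 84]
Class 1: x < 7 — invalid
Class 2: 7 ≤ x ≤ 84 — valid
Class 3: x > 84 — invalid
Total equivalence classes: 3

3 equivalence classes


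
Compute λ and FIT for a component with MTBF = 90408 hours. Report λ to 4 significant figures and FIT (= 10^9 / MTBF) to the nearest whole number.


Formula: λ = 1 / MTBF; FIT = λ × 1e9 = 1e9 / MTBF
λ = 1 / 90408 ≈ 1.106e-05 failures/hour
FIT = 1e9 / 90408 ≈ 11061 failures per 1e9 hours (nearest whole number)

λ = 1.106e-05 /h, FIT = 11061


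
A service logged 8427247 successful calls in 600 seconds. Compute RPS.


Formula: throughput = requests / seconds
throughput = 8427247 / 600
throughput = 14045.41 requests/second

14045.41 requests/second


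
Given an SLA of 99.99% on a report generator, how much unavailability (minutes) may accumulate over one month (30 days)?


Formula: allowed downtime = period * (100 - SLA) / 100
Period (month (30 days)) = 43200 minutes
Unavailability fraction = (100 - 99.99) / 100
Allowed downtime = 43200 * (100 - 99.99) / 100
Allowed downtime = 4.32 minutes

4.32 minutes


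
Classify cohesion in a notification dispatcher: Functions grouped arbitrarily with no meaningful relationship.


Reasoning: Worst: random grouping
Type: Coincidental cohesion

Coincidental cohesion


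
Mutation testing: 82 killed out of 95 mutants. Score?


Mutation score = killed / total * 100
Mutation score = 82 / 95 * 100
Mutation score = 86.32%

86.32%


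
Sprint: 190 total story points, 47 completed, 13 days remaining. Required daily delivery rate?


Formula: Required rate = Remaining points / Days left
Remaining = 190 - 47 = 143 points
Required rate = 143 / 13 = 11.0 points/day

11.0 points/day


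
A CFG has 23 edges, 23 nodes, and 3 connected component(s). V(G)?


Formula: V(G) = E - N + 2P
V(G) = 23 - 23 + 2*3
V(G) = 0 + 6
V(G) = 6

6


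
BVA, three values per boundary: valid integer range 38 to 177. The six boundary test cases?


Range: [38, 177]
Boundaries: just below min, min, min+1, max-1, max, just above max
Values: [37, 38, 39, 176, 177, 178]

[37, 38, 39, 176, 177, 178]


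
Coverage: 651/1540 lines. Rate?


Coverage = covered / total * 100
Coverage = 651 / 1540 * 100
Coverage = 42.27%

42.27%


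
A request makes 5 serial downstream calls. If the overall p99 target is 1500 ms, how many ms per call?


Formula: per_stage = total_budget / stages
per_stage = 1500 / 5
per_stage = 300.0 ms

300.0 ms


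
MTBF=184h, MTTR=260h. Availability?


Availability = MTBF / (MTBF + MTTR)
Availability = 184 / (184 + 260)
Availability = 184 / 444
Availability = 41.4414%

41.4414%


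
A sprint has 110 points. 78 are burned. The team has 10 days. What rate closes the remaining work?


Formula: Required rate = Remaining points / Days left
Remaining = 110 - 78 = 32 points
Required rate = 32 / 10 = 3.2 points/day

3.2 points/day


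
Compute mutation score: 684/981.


Mutation score = killed / total * 100
Mutation score = 684 / 981 * 100
Mutation score = 69.72%

69.72%


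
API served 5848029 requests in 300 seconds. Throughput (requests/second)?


Formula: throughput = requests / seconds
throughput = 5848029 / 300
throughput = 19493.43 requests/second

19493.43 requests/second


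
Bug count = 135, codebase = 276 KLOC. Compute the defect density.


Defect density = defects / KLOC
Defect density = 135 / 276
Defect density = 0.489 defects/KLOC

0.489 defects/KLOC


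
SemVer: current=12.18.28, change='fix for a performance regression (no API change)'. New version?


Current: 12.18.28
Change category: 'fix for a performance regression (no API change)' → patch bump
SemVer rule: patch bump → increment PATCH (MAJOR and MINOR unchanged)
New: 12.18.29

12.18.29


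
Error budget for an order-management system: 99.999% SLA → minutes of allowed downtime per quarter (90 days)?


Formula: allowed downtime = period * (100 - SLA) / 100
Period (quarter (90 days)) = 129600 minutes
Unavailability fraction = (100 - 99.999) / 100
Allowed downtime = 129600 * (100 - 99.999) / 100
Allowed downtime = 1.296 minutes

1.296 minutes


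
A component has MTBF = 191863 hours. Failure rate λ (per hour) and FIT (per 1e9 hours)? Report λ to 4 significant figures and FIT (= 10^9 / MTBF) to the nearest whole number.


Formula: λ = 1 / MTBF; FIT = λ × 1e9 = 1e9 / MTBF
λ = 1 / 191863 ≈ 5.212e-06 failures/hour
FIT = 1e9 / 191863 ≈ 5212 failures per 1e9 hours (nearest whole number)

λ = 5.212e-06 /h, FIT = 5212


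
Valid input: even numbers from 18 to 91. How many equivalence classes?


Constraint: even integers in [18, 91]
Class 1: x < 18 — out-of-range invalid
Class 2: x in [18,91] but odd — wrong type invalid
Class 3: x in [18,91] and even — valid
Class 4: x > 91 — out-of-range invalid
Total equivalence classes: 4

4 equivalence classes


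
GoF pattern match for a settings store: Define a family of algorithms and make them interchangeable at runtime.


This matches the Strategy pattern

Strategy


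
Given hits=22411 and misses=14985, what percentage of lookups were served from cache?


Formula: hit rate = hits / (hits + misses) * 100
hit rate = 22411 / (22411 + 14985) * 100
hit rate = 22411 / 37396 * 100
hit rate = 59.93%

59.93%


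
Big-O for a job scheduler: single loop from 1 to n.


Reasoning: one pass through n items
Complexity: O(n)

O(n)


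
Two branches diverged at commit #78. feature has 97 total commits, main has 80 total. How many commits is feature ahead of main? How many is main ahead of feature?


Common ancestor: commit #78
feature commits after divergence: 97 - 78 = 19
main commits after divergence: 80 - 78 = 2
feature is 19 commits ahead of main
main is 2 commits ahead of feature

feature ahead: 19, main ahead: 2


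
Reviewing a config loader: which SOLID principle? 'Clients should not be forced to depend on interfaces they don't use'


This describes the Interface Segregation Principle (ISP)

Interface Segregation Principle (ISP)


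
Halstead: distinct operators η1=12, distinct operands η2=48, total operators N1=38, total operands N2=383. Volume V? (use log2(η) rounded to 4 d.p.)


Formula: V = N * log2(η), where N = N1 + N2 and η = η1 + η2
η = 12 + 48 = 60
N = 38 + 383 = 421
log2(60) ≈ 5.9069
V = 421 * 5.9069 = 2486.80

2486.80


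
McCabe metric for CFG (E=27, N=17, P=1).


Formula: V(G) = E - N + 2P
V(G) = 27 - 17 + 2*1
V(G) = 10 + 2
V(G) = 12

12


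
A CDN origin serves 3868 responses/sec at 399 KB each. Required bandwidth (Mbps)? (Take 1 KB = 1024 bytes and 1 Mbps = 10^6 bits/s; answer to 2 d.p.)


Formula: Mbps = payload_bytes * RPS * 8 / 1e6
Payload per request = 399 KB = 399 * 1024 = 408576 bytes
Total bytes/sec = 408576 * 3868 = 1580371968
Total bits/sec = 1580371968 * 8 = 12642975744
Mbps = 12642975744 / 1e6 = 12642.98

12642.98 Mbps


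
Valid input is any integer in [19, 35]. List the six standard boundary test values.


Range: [19, 35]
Boundaries: just below min, min, min+1, max-1, max, just above max
Values: [18, 19, 20, 34, 35, 36]

[18, 19, 20, 34, 35, 36]


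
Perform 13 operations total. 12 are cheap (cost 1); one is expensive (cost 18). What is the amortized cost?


Formula: Amortized cost = Total cost / Operations
Total cost = (12 * 1) + (1 * 18)
Total cost = 12 + 18 = 30
Amortized = 30 / 13 = 2.3077

2.3077


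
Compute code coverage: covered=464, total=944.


Coverage = covered / total * 100
Coverage = 464 / 944 * 100
Coverage = 49.15%

49.15%


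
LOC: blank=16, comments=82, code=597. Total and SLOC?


Total LOC = blank + comment + code
Total LOC = 16 + 82 + 597 = 695
SLOC (source only) = code = 597

Total LOC: 695, SLOC: 597


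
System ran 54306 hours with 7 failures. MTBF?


Formula: MTBF = Total operating time / Number of failures
MTBF = 54306 / 7
MTBF = 7758.0 hours

7758.0 hours


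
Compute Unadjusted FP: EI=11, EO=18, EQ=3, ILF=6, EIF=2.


UFP = EI*4 + EO*5 + EQ*4 + ILF*10 + EIF*7
UFP = 11*4 + 18*5 + 3*4 + 6*10 + 2*7
UFP = 44 + 90 + 12 + 60 + 14
UFP = 220

220


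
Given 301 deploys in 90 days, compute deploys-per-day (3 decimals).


Formula: deployments per day = releases / days
= 301 / 90
= 3.344 deploys/day
(equivalently, 23.41 deploys/week)

3.344 deploys/day


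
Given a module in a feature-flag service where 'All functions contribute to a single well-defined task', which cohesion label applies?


Reasoning: Best: single purpose
Type: Functional cohesion

Functional cohesion


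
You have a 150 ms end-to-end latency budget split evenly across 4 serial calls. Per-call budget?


Formula: per_stage = total_budget / stages
per_stage = 150 / 4
per_stage = 37.5 ms

37.5 ms


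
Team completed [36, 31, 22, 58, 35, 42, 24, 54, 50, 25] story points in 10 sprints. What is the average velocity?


Formula: Avg velocity = Total points / Number of sprints
Points: [36, 31, 22, 58, 35, 42, 24, 54, 50, 25]
Sum = 36 + 31 + 22 + 58 + 35 + 42 + 24 + 54 + 50 + 25 = 377
Avg velocity = 377 / 10 = 37.7 points/sprint

37.7 points/sprint


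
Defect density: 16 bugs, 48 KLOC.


Defect density = defects / KLOC
Defect density = 16 / 48
Defect density = 0.333 defects/KLOC

0.333 defects/KLOC


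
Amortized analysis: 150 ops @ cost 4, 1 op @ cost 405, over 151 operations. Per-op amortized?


Formula: Amortized cost = Total cost / Operations
Total cost = (150 * 4) + (1 * 405)
Total cost = 600 + 405 = 1005
Amortized = 1005 / 151 = 6.6556

6.6556


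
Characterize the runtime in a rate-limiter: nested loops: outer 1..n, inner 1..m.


Reasoning: product of independent bounds
Complexity: O(n*m)

O(n*m)


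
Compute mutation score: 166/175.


Mutation score = killed / total * 100
Mutation score = 166 / 175 * 100
Mutation score = 94.86%

94.86%


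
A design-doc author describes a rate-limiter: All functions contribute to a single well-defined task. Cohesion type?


Reasoning: Best: single purpose
Type: Functional cohesion

Functional cohesion


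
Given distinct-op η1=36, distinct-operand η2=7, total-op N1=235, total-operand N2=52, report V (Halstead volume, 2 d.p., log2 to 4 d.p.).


Formula: V = N * log2(η), where N = N1 + N2 and η = η1 + η2
η = 36 + 7 = 43
N = 235 + 52 = 287
log2(43) ≈ 5.4263
V = 287 * 5.4263 = 1557.35

1557.35


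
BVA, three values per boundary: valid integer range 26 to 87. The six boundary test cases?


Range: [26, 87]
Boundaries: just below min, min, min+1, max-1, max, just above max
Values: [25, 26, 27, 86, 87, 88]

[25, 26, 27, 86, 87, 88]


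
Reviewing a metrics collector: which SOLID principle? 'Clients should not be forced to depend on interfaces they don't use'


This describes the Interface Segregation Principle (ISP)

Interface Segregation Principle (ISP)


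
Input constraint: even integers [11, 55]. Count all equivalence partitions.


Constraint: even integers in [11, 55]
Class 1: x < 11 — out-of-range invalid
Class 2: x in [11,55] but odd — wrong type invalid
Class 3: x in [11,55] and even — valid
Class 4: x > 55 — out-of-range invalid
Total equivalence classes: 4

4 equivalence classes


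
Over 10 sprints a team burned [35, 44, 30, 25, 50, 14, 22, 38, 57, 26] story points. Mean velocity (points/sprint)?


Formula: Avg velocity = Total points / Number of sprints
Points: [35, 44, 30, 25, 50, 14, 22, 38, 57, 26]
Sum = 35 + 44 + 30 + 25 + 50 + 14 + 22 + 38 + 57 + 26 = 341
Avg velocity = 341 / 10 = 34.1 points/sprint

34.1 points/sprint


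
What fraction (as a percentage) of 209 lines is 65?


Coverage = covered / total * 100
Coverage = 65 / 209 * 100
Coverage = 31.1%

31.1%


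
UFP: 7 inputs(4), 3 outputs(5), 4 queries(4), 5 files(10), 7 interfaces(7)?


UFP = EI*4 + EO*5 + EQ*4 + ILF*10 + EIF*7
UFP = 7*4 + 3*5 + 4*4 + 5*10 + 7*7
UFP = 28 + 15 + 16 + 50 + 49
UFP = 158

158


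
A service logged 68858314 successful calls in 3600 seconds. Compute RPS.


Formula: throughput = requests / seconds
throughput = 68858314 / 3600
throughput = 19127.31 requests/second

19127.31 requests/second


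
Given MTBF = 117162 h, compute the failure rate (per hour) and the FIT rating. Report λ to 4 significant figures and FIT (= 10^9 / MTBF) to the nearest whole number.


Formula: λ = 1 / MTBF; FIT = λ × 1e9 = 1e9 / MTBF
λ = 1 / 117162 ≈ 8.535e-06 failures/hour
FIT = 1e9 / 117162 ≈ 8535 failures per 1e9 hours (nearest whole number)

λ = 8.535e-06 /h, FIT = 8535


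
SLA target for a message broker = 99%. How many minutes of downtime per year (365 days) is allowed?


Formula: allowed downtime = period * (100 - SLA) / 100
Period (year (365 days)) = 525600 minutes
Unavailability fraction = (100 - 99.0) / 100
Allowed downtime = 525600 * (100 - 99.0) / 100
Allowed downtime = 5256.0 minutes

5256.0 minutes


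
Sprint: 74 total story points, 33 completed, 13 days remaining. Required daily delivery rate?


Formula: Required rate = Remaining points / Days left
Remaining = 74 - 33 = 41 points
Required rate = 41 / 13 = 3.15 points/day

3.15 points/day


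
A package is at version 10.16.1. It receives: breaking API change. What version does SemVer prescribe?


Current: 10.16.1
Change category: 'breaking API change' → major bump
SemVer rule: major bump → increment MAJOR, reset MINOR and PATCH to 0
New: 11.0.0

11.0.0


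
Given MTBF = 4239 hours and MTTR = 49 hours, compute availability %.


Availability = MTBF / (MTBF + MTTR)
Availability = 4239 / (4239 + 49)
Availability = 4239 / 4288
Availability = 98.8573%

98.8573%


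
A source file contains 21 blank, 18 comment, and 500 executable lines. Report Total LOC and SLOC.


Total LOC = blank + comment + code
Total LOC = 21 + 18 + 500 = 539
SLOC (source only) = code = 500

Total LOC: 539, SLOC: 500


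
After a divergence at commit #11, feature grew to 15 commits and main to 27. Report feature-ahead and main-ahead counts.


Common ancestor: commit #11
feature commits after divergence: 15 - 11 = 4
main commits after divergence: 27 - 11 = 16
feature is 4 commits ahead of main
main is 16 commits ahead of feature

feature ahead: 4, main ahead: 16


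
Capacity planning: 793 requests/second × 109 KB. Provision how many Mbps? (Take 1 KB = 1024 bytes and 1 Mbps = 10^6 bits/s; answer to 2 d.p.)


Formula: Mbps = payload_bytes * RPS * 8 / 1e6
Payload per request = 109 KB = 109 * 1024 = 111616 bytes
Total bytes/sec = 111616 * 793 = 88511488
Total bits/sec = 88511488 * 8 = 708091904
Mbps = 708091904 / 1e6 = 708.09

708.09 Mbps


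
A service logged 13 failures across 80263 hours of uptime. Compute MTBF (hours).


Formula: MTBF = Total operating time / Number of failures
MTBF = 80263 / 13
MTBF = 6174.08 hours

6174.08 hours


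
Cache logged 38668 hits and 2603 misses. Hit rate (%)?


Formula: hit rate = hits / (hits + misses) * 100
hit rate = 38668 / (38668 + 2603) * 100
hit rate = 38668 / 41271 * 100
hit rate = 93.69%

93.69%


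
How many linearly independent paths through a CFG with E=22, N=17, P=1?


Formula: V(G) = E - N + 2P
V(G) = 22 - 17 + 2*1
V(G) = 5 + 2
V(G) = 7

7


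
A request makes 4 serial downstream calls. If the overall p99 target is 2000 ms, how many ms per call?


Formula: per_stage = total_budget / stages
per_stage = 2000 / 4
per_stage = 500.0 ms

500.0 ms


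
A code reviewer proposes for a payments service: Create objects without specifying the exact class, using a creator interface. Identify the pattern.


This matches the Factory Method pattern

Factory Method


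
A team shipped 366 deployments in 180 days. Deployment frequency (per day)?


Formula: deployments per day = releases / days
= 366 / 180
= 2.033 deploys/day
(equivalently, 14.23 deploys/week)

2.033 deploys/day


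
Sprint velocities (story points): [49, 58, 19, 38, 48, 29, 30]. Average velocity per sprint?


Formula: Avg velocity = Total points / Number of sprints
Points: [49, 58, 19, 38, 48, 29, 30]
Sum = 49 + 58 + 19 + 38 + 48 + 29 + 30 = 271
Avg velocity = 271 / 7 = 38.71 points/sprint

38.71 points/sprint


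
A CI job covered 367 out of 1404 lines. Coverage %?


Coverage = covered / total * 100
Coverage = 367 / 1404 * 100
Coverage = 26.14%

26.14%


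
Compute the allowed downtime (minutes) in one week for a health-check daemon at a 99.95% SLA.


Formula: allowed downtime = period * (100 - SLA) / 100
Period (week) = 10080 minutes
Unavailability fraction = (100 - 99.95) / 100
Allowed downtime = 10080 * (100 - 99.95) / 100
Allowed downtime = 5.04 minutes

5.04 minutes


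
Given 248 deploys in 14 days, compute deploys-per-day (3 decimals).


Formula: deployments per day = releases / days
= 248 / 14
= 17.714 deploys/day
(equivalently, 124.0 deploys/week)

17.714 deploys/day


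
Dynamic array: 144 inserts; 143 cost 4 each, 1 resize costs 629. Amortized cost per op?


Formula: Amortized cost = Total cost / Operations
Total cost = (143 * 4) + (1 * 629)
Total cost = 572 + 629 = 1201
Amortized = 1201 / 144 = 8.3403

8.3403


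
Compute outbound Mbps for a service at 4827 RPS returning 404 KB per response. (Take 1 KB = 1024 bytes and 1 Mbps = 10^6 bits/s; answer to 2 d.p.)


Formula: Mbps = payload_bytes * RPS * 8 / 1e6
Payload per request = 404 KB = 404 * 1024 = 413696 bytes
Total bytes/sec = 413696 * 4827 = 1996910592
Total bits/sec = 1996910592 * 8 = 15975284736
Mbps = 15975284736 / 1e6 = 15975.28

15975.28 Mbps


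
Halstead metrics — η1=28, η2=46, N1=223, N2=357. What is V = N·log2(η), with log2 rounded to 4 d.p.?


Formula: V = N * log2(η), where N = N1 + N2 and η = η1 + η2
η = 28 + 46 = 74
N = 223 + 357 = 580
log2(74) ≈ 6.2095
V = 580 * 6.2095 = 3601.51

3601.51


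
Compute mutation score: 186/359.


Mutation score = killed / total * 100
Mutation score = 186 / 359 * 100
Mutation score = 51.81%

51.81%


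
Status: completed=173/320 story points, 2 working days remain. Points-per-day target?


Formula: Required rate = Remaining points / Days left
Remaining = 320 - 173 = 147 points
Required rate = 147 / 2 = 73.5 points/day

73.5 points/day


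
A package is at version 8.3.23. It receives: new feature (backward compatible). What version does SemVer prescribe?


Current: 8.3.23
Change category: 'new feature (backward compatible)' → minor bump
SemVer rule: minor bump → increment MINOR, reset PATCH to 0 (MAJOR unchanged)
New: 8.4.0

8.4.0


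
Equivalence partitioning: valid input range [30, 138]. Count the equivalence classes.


Valid range: [30, 138]
Class 1: x < 30 — invalid
Class 2: 30 ≤ x ≤ 138 — valid
Class 3: x > 138 — invalid
Total equivalence classes: 3

3 equivalence classes


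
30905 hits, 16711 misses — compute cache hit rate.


Formula: hit rate = hits / (hits + misses) * 100
hit rate = 30905 / (30905 + 16711) * 100
hit rate = 30905 / 47616 * 100
hit rate = 64.9%

64.9%


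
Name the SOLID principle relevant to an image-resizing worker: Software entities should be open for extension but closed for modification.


This describes the Open/Closed Principle (OCP)

Open/Closed Principle (OCP)


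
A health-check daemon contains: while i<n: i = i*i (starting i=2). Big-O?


Reasoning: squaring drives double-exponential growth; iterations ~ log log n
Complexity: O(log log n)

O(log log n)


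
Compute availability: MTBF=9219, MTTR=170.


Availability = MTBF / (MTBF + MTTR)
Availability = 9219 / (9219 + 170)
Availability = 9219 / 9389
Availability = 98.1894%

98.1894%


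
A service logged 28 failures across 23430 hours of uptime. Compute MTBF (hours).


Formula: MTBF = Total operating time / Number of failures
MTBF = 23430 / 28
MTBF = 836.79 hours

836.79 hours


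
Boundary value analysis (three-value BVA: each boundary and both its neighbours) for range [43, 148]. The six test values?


Range: [43, 148]
Boundaries: just below min, min, min+1, max-1, max, just above max
Values: [42, 43, 44, 147, 148, 149]

[42, 43, 44, 147, 148, 149]


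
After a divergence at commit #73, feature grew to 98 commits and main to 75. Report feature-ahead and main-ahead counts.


Common ancestor: commit #73
feature commits after divergence: 98 - 73 = 25
main commits after divergence: 75 - 73 = 2
feature is 25 commits ahead of main
main is 2 commits ahead of feature

feature ahead: 25, main ahead: 2


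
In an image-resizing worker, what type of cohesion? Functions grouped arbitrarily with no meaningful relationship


Reasoning: Worst: random grouping
Type: Coincidental cohesion

Coincidental cohesion


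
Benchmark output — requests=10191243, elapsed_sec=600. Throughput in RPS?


Formula: throughput = requests / seconds
throughput = 10191243 / 600
throughput = 16985.41 requests/second

16985.41 requests/second


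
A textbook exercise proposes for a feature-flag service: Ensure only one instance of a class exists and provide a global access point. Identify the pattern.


This matches the Singleton pattern

Singleton


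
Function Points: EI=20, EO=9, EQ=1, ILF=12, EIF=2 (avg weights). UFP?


UFP = EI*4 + EO*5 + EQ*4 + ILF*10 + EIF*7
UFP = 20*4 + 9*5 + 1*4 + 12*10 + 2*7
UFP = 80 + 45 + 4 + 120 + 14
UFP = 263

263


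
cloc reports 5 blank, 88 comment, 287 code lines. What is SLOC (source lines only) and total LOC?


Total LOC = blank + comment + code
Total LOC = 5 + 88 + 287 = 380
SLOC (source only) = code = 287

Total LOC: 380, SLOC: 287


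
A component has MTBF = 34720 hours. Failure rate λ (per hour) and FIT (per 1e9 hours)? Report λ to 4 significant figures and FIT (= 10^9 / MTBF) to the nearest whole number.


Formula: λ = 1 / MTBF; FIT = λ × 1e9 = 1e9 / MTBF
λ = 1 / 34720 ≈ 2.880e-05 failures/hour
FIT = 1e9 / 34720 ≈ 28802 failures per 1e9 hours (nearest whole number)

λ = 2.880e-05 /h, FIT = 28802


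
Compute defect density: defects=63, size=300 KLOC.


Defect density = defects / KLOC
Defect density = 63 / 300
Defect density = 0.21 defects/KLOC

0.21 defects/KLOC


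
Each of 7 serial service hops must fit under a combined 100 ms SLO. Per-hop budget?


Formula: per_stage = total_budget / stages
per_stage = 100 / 7
per_stage = 14.29 ms

14.29 ms


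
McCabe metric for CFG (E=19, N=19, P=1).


Formula: V(G) = E - N + 2P
V(G) = 19 - 19 + 2*1
V(G) = 0 + 2
V(G) = 2

2


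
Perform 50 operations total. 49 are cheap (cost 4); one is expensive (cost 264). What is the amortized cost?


Formula: Amortized cost = Total cost / Operations
Total cost = (49 * 4) + (1 * 264)
Total cost = 196 + 264 = 460
Amortized = 460 / 50 = 9.2

9.2


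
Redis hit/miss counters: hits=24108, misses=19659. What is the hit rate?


Formula: hit rate = hits / (hits + misses) * 100
hit rate = 24108 / (24108 + 19659) * 100
hit rate = 24108 / 43767 * 100
hit rate = 55.08%

55.08%


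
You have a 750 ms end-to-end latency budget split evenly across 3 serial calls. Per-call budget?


Formula: per_stage = total_budget / stages
per_stage = 750 / 3
per_stage = 250.0 ms

250.0 ms


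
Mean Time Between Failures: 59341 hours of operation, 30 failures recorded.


Formula: MTBF = Total operating time / Number of failures
MTBF = 59341 / 30
MTBF = 1978.03 hours

1978.03 hours


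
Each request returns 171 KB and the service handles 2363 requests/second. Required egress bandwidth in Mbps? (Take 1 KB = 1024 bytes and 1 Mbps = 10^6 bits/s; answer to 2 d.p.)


Formula: Mbps = payload_bytes * RPS * 8 / 1e6
Payload per request = 171 KB = 171 * 1024 = 175104 bytes
Total bytes/sec = 175104 * 2363 = 413770752
Total bits/sec = 413770752 * 8 = 3310166016
Mbps = 3310166016 / 1e6 = 3310.17

3310.17 Mbps


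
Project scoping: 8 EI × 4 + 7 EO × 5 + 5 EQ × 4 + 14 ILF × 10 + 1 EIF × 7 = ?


UFP = EI*4 + EO*5 + EQ*4 + ILF*10 + EIF*7
UFP = 8*4 + 7*5 + 5*4 + 14*10 + 1*7
UFP = 32 + 35 + 20 + 140 + 7
UFP = 234

234


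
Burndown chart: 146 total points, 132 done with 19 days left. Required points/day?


Formula: Required rate = Remaining points / Days left
Remaining = 146 - 132 = 14 points
Required rate = 14 / 19 = 0.74 points/day

0.74 points/day


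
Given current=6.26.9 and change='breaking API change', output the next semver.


Current: 6.26.9
Change category: 'breaking API change' → major bump
SemVer rule: major bump → increment MAJOR, reset MINOR and PATCH to 0
New: 7.0.0

7.0.0


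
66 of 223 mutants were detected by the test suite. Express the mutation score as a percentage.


Mutation score = killed / total * 100
Mutation score = 66 / 223 * 100
Mutation score = 29.6%

29.6%


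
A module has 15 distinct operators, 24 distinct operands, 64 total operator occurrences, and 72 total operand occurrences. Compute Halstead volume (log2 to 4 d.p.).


Formula: V = N * log2(η), where N = N1 + N2 and η = η1 + η2
η = 15 + 24 = 39
N = 64 + 72 = 136
log2(39) ≈ 5.2854
V = 136 * 5.2854 = 718.81

718.81


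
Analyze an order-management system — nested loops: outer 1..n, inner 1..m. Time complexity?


Reasoning: product of independent bounds
Complexity: O(n*m)

O(n*m)


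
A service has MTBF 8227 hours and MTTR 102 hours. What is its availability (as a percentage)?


Availability = MTBF / (MTBF + MTTR)
Availability = 8227 / (8227 + 102)
Availability = 8227 / 8329
Availability = 98.7754%

98.7754%


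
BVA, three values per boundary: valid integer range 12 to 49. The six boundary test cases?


Range: [12, 49]
Boundaries: just below min, min, min+1, max-1, max, just above max
Values: [11, 12, 13, 48, 49, 50]

[11, 12, 13, 48, 49, 50]


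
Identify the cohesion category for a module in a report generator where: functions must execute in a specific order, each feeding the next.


Reasoning: Output of one is input to next
Type: Sequential cohesion

Sequential cohesion


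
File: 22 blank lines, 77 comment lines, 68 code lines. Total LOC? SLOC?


Total LOC = blank + comment + code
Total LOC = 22 + 77 + 68 = 167
SLOC (source only) = code = 68

Total LOC: 167, SLOC: 68


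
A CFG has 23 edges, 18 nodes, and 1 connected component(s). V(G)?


Formula: V(G) = E - N + 2P
V(G) = 23 - 18 + 2*1
V(G) = 5 + 2
V(G) = 7

7


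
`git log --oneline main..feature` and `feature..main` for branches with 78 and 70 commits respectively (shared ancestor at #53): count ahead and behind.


Common ancestor: commit #53
feature commits after divergence: 78 - 53 = 25
main commits after divergence: 70 - 53 = 17
feature is 25 commits ahead of main
main is 17 commits ahead of feature

feature ahead: 25, main ahead: 17


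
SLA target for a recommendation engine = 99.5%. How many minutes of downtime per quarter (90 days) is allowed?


Formula: allowed downtime = period * (100 - SLA) / 100
Period (quarter (90 days)) = 129600 minutes
Unavailability fraction = (100 - 99.5) / 100
Allowed downtime = 129600 * (100 - 99.5) / 100
Allowed downtime = 648.0 minutes

648.0 minutes


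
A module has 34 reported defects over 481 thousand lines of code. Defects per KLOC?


Defect density = defects / KLOC
Defect density = 34 / 481
Defect density = 0.071 defects/KLOC

0.071 defects/KLOC


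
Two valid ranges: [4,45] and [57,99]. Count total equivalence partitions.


Valid ranges: [4,45] and [57,99]
Class 1: x < 4 — invalid
Class 2: 4 ≤ x ≤ 45 — valid
Class 3: 45 < x < 57 — invalid (gap between ranges)
Class 4: 57 ≤ x ≤ 99 — valid
Class 5: x > 99 — invalid
Total equivalence classes: 5

5 equivalence classes


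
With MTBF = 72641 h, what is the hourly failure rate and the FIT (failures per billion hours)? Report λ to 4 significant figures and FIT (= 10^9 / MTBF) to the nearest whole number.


Formula: λ = 1 / MTBF; FIT = λ × 1e9 = 1e9 / MTBF
λ = 1 / 72641 ≈ 1.377e-05 failures/hour
FIT = 1e9 / 72641 ≈ 13766 failures per 1e9 hours (nearest whole number)

λ = 1.377e-05 /h, FIT = 13766


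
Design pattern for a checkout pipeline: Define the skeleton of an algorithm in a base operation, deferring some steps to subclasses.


This matches the Template Method pattern

Template Method


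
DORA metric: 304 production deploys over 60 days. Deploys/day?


Formula: deployments per day = releases / days
= 304 / 60
= 5.067 deploys/day
(equivalently, 35.47 deploys/week)

5.067 deploys/day


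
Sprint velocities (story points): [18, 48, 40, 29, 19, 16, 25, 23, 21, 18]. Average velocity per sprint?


Formula: Avg velocity = Total points / Number of sprints
Points: [18, 48, 40, 29, 19, 16, 25, 23, 21, 18]
Sum = 18 + 48 + 40 + 29 + 19 + 16 + 25 + 23 + 21 + 18 = 257
Avg velocity = 257 / 10 = 25.7 points/sprint

25.7 points/sprint


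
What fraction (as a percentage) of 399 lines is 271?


Coverage = covered / total * 100
Coverage = 271 / 399 * 100
Coverage = 67.92%

67.92%


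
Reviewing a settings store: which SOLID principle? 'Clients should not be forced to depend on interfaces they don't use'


This describes the Interface Segregation Principle (ISP)

Interface Segregation Principle (ISP)


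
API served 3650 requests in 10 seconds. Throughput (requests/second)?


Formula: throughput = requests / seconds
throughput = 3650 / 10
throughput = 365.0 requests/second

365.0 requests/second


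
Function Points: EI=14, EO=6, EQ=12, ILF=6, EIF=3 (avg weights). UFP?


UFP = EI*4 + EO*5 + EQ*4 + ILF*10 + EIF*7
UFP = 14*4 + 6*5 + 12*4 + 6*10 + 3*7
UFP = 56 + 30 + 48 + 60 + 21
UFP = 215

215


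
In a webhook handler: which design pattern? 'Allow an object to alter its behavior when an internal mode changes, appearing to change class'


This matches the State pattern

State


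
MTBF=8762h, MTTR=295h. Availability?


Availability = MTBF / (MTBF + MTTR)
Availability = 8762 / (8762 + 295)
Availability = 8762 / 9057
Availability = 96.7429%

96.7429%


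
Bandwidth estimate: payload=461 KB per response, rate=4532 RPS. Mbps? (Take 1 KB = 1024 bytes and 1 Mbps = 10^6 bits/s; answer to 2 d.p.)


Formula: Mbps = payload_bytes * RPS * 8 / 1e6
Payload per request = 461 KB = 461 * 1024 = 472064 bytes
Total bytes/sec = 472064 * 4532 = 2139394048
Total bits/sec = 2139394048 * 8 = 17115152384
Mbps = 17115152384 / 1e6 = 17115.15

17115.15 Mbps


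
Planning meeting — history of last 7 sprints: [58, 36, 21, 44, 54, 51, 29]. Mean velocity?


Formula: Avg velocity = Total points / Number of sprints
Points: [58, 36, 21, 44, 54, 51, 29]
Sum = 58 + 36 + 21 + 44 + 54 + 51 + 29 = 293
Avg velocity = 293 / 7 = 41.86 points/sprint

41.86 points/sprint


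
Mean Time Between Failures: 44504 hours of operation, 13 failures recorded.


Formula: MTBF = Total operating time / Number of failures
MTBF = 44504 / 13
MTBF = 3423.38 hours

3423.38 hours


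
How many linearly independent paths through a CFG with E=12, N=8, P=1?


Formula: V(G) = E - N + 2P
V(G) = 12 - 8 + 2*1
V(G) = 4 + 2
V(G) = 6

6


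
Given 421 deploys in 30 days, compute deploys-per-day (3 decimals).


Formula: deployments per day = releases / days
= 421 / 30
= 14.033 deploys/day
(equivalently, 98.23 deploys/week)

14.033 deploys/day


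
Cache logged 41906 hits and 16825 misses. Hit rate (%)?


Formula: hit rate = hits / (hits + misses) * 100
hit rate = 41906 / (41906 + 16825) * 100
hit rate = 41906 / 58731 * 100
hit rate = 71.35%

71.35%


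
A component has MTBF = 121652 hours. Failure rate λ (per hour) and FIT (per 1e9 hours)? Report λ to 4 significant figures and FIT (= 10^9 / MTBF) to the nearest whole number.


Formula: λ = 1 / MTBF; FIT = λ × 1e9 = 1e9 / MTBF
λ = 1 / 121652 ≈ 8.220e-06 failures/hour
FIT = 1e9 / 121652 ≈ 8220 failures per 1e9 hours (nearest whole number)

λ = 8.220e-06 /h, FIT = 8220


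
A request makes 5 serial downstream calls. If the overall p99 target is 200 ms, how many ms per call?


Formula: per_stage = total_budget / stages
per_stage = 200 / 5
per_stage = 40.0 ms

40.0 ms


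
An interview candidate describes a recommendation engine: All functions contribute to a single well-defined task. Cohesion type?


Reasoning: Best: single purpose
Type: Functional cohesion

Functional cohesion


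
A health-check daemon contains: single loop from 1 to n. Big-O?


Reasoning: one pass through n items
Complexity: O(n)

O(n)


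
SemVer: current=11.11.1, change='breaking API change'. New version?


Current: 11.11.1
Change category: 'breaking API change' → major bump
SemVer rule: major bump → increment MAJOR, reset MINOR and PATCH to 0
New: 12.0.0

12.0.0


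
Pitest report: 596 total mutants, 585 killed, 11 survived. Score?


Mutation score = killed / total * 100
Mutation score = 585 / 596 * 100
Mutation score = 98.15%

98.15%


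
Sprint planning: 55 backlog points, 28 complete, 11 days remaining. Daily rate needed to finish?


Formula: Required rate = Remaining points / Days left
Remaining = 55 - 28 = 27 points
Required rate = 27 / 11 = 2.45 points/day

2.45 points/day


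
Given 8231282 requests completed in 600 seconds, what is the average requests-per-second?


Formula: throughput = requests / seconds
throughput = 8231282 / 600
throughput = 13718.8 requests/second

13718.8 requests/second


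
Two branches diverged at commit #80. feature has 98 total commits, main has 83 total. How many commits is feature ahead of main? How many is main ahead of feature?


Common ancestor: commit #80
feature commits after divergence: 98 - 80 = 18
main commits after divergence: 83 - 80 = 3
feature is 18 commits ahead of main
main is 3 commits ahead of feature

feature ahead: 18, main ahead: 3


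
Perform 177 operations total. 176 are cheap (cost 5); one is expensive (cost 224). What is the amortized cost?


Formula: Amortized cost = Total cost / Operations
Total cost = (176 * 5) + (1 * 224)
Total cost = 880 + 224 = 1104
Amortized = 1104 / 177 = 6.2373

6.2373


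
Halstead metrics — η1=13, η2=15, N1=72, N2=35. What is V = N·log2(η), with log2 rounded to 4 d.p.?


Formula: V = N * log2(η), where N = N1 + N2 and η = η1 + η2
η = 13 + 15 = 28
N = 72 + 35 = 107
log2(28) ≈ 4.8074
V = 107 * 4.8074 = 514.39

514.39


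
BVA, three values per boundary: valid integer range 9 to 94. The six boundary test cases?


Range: [9, 94]
Boundaries: just below min, min, min+1, max-1, max, just above max
Values: [8, 9, 10, 93, 94, 95]

[8, 9, 10, 93, 94, 95]


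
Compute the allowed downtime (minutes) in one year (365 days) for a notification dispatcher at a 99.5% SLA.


Formula: allowed downtime = period * (100 - SLA) / 100
Period (year (365 days)) = 525600 minutes
Unavailability fraction = (100 - 99.5) / 100
Allowed downtime = 525600 * (100 - 99.5) / 100
Allowed downtime = 2628.0 minutes

2628.0 minutes


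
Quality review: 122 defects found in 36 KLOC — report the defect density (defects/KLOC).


Defect density = defects / KLOC
Defect density = 122 / 36
Defect density = 3.389 defects/KLOC

3.389 defects/KLOC


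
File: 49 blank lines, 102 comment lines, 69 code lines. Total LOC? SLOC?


Total LOC = blank + comment + code
Total LOC = 49 + 102 + 69 = 220
SLOC (source only) = code = 69

Total LOC: 220, SLOC: 69


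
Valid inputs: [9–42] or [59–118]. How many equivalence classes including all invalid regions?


Valid ranges: [9,42] and [59,118]
Class 1: x < 9 — invalid
Class 2: 9 ≤ x ≤ 42 — valid
Class 3: 42 < x < 59 — invalid (gap between ranges)
Class 4: 59 ≤ x ≤ 118 — valid
Class 5: x > 118 — invalid
Total equivalence classes: 5

5 equivalence classes
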